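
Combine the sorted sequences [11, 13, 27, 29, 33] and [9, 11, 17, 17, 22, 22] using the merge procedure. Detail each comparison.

Merging process:

Compare 11 vs 9: take 9 from right. Merged: [9]
Compare 11 vs 11: take 11 from left. Merged: [9, 11]
Compare 13 vs 11: take 11 from right. Merged: [9, 11, 11]
Compare 13 vs 17: take 13 from left. Merged: [9, 11, 11, 13]
Compare 27 vs 17: take 17 from right. Merged: [9, 11, 11, 13, 17]
Compare 27 vs 17: take 17 from right. Merged: [9, 11, 11, 13, 17, 17]
Compare 27 vs 22: take 22 from right. Merged: [9, 11, 11, 13, 17, 17, 22]
Compare 27 vs 22: take 22 from right. Merged: [9, 11, 11, 13, 17, 17, 22, 22]
Append remaining from left: [27, 29, 33]. Merged: [9, 11, 11, 13, 17, 17, 22, 22, 27, 29, 33]

Final merged array: [9, 11, 11, 13, 17, 17, 22, 22, 27, 29, 33]
Total comparisons: 8

The merged array is [9, 11, 11, 13, 17, 17, 22, 22, 27, 29, 33], requiring 8 comparisons. The merge step runs in O(n) time where n is the total number of elements.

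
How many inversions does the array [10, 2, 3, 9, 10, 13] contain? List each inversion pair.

Finding inversions in [10, 2, 3, 9, 10, 13]:

(0, 1): arr[0]=10 > arr[1]=2
(0, 2): arr[0]=10 > arr[2]=3
(0, 3): arr[0]=10 > arr[3]=9

Total inversions: 3

The array has 3 inversion(s): (0,1), (0,2), (0,3). Each pair (i,j) satisfies i < j and arr[i] > arr[j].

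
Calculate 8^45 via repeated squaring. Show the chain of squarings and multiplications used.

Computing 8^45 by squaring (build up from 8^1; each line after the first costs one multiplication):

8^1 = 8
8^2 = (8^1)^2 = 8^2 = 64
8^4 = (8^2)^2 = 64^2 = 4096
8^5 = 8 * 8^4 = 8 * 4096 = 32768
8^10 = (8^5)^2 = 32768^2 = 1073741824
8^11 = 8 * 8^10 = 8 * 1073741824 = 8589934592
8^22 = (8^11)^2 = 8589934592^2 = 73786976294838206464
8^44 = (8^22)^2 = 73786976294838206464^2 = 5444517870735015415413993718908291383296
8^45 = 8 * 8^44 = 8 * 5444517870735015415413993718908291383296 = 43556142965880123323311949751266331066368

Result: 43556142965880123323311949751266331066368
Multiplications needed: 8 (8 lines after 8^1)

8^45 = 43556142965880123323311949751266331066368. Using exponentiation by squaring, this requires 8 multiplications. The key idea: if the exponent is even, square the half-power; if odd, multiply by the base once.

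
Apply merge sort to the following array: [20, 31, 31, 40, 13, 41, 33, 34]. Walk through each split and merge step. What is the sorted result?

Merge sort trace:

Split: [20, 31, 31, 40, 13, 41, 33, 34] -> [20, 31, 31, 40] and [13, 41, 33, 34]
  Split: [20, 31, 31, 40] -> [20, 31] and [31, 40]
    Split: [20, 31] -> [20] and [31]
    Merge: [20] + [31] -> [20, 31]
    Split: [31, 40] -> [31] and [40]
    Merge: [31] + [40] -> [31, 40]
  Merge: [20, 31] + [31, 40] -> [20, 31, 31, 40]
  Split: [13, 41, 33, 34] -> [13, 41] and [33, 34]
    Split: [13, 41] -> [13] and [41]
    Merge: [13] + [41] -> [13, 41]
    Split: [33, 34] -> [33] and [34]
    Merge: [33] + [34] -> [33, 34]
  Merge: [13, 41] + [33, 34] -> [13, 33, 34, 41]
Merge: [20, 31, 31, 40] + [13, 33, 34, 41] -> [13, 20, 31, 31, 33, 34, 40, 41]

Final sorted array: [13, 20, 31, 31, 33, 34, 40, 41]

The merge sort proceeds by recursively splitting the array and merging sorted halves.
After all merges, the sorted array is [13, 20, 31, 31, 33, 34, 40, 41].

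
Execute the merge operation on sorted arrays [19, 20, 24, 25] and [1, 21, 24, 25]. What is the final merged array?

Merging process:

Compare 19 vs 1: take 1 from right. Merged: [1]
Compare 19 vs 21: take 19 from left. Merged: [1, 19]
Compare 20 vs 21: take 20 from left. Merged: [1, 19, 20]
Compare 24 vs 21: take 21 from right. Merged: [1, 19, 20, 21]
Compare 24 vs 24: take 24 from left. Merged: [1, 19, 20, 21, 24]
Compare 25 vs 24: take 24 from right. Merged: [1, 19, 20, 21, 24, 24]
Compare 25 vs 25: take 25 from left. Merged: [1, 19, 20, 21, 24, 24, 25]
Append remaining from right: [25]. Merged: [1, 19, 20, 21, 24, 24, 25, 25]

Final merged array: [1, 19, 20, 21, 24, 24, 25, 25]
Total comparisons: 7

The merged array is [1, 19, 20, 21, 24, 24, 25, 25], requiring 7 comparisons. The merge step runs in O(n) time where n is the total number of elements.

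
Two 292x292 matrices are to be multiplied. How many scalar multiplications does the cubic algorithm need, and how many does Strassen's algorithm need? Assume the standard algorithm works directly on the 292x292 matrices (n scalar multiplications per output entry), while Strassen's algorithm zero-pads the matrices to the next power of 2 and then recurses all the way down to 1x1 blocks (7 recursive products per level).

Matrix multiplication for 292x292 matrices:

Strassen's algorithm requires power-of-2 dimensions. Pad 292x292 to 512x512 (next power of 2).

Standard algorithm: 292^3 = 24897088 multiplications
Strassen's algorithm: 7^(log2(512)) = 7^9 = 40353607 multiplications
Difference: 24897088 - 40353607 = -15456519 (Strassen uses MORE here due to padding overhead — for small or just-over-power-of-2 n, padding can outweigh the per-level savings)

Standard: 24897088 multiplications (292^3). Strassen: 40353607 multiplications (7^9, after padding to 512x512). Strassen reduces 8 recursive multiplications to 7 at each level.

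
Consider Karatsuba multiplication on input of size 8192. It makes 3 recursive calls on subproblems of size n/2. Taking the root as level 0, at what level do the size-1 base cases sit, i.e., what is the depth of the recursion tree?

For divide and conquer with division factor 2:

Problem sizes at each level:
Level 0: 8192
Level 1: 4096
Level 2: 2048
Level 3: 1024
Level 4: 512
Level 5: 256
Level 6: 128
Level 7: 64
Level 8: 32
Level 9: 16
Level 10: 8
Level 11: 4
Level 12: 2
Level 13: 1

The root is level 0 and the size-1 base case is level 13 (the tree spans levels 0 through 13, i.e. 14 levels counting the root), so the depth is the number of divisions: log_2(8192) = 13

The recursion tree depth is log_2(8192) = 13. At each level, the problem size is divided by 2, so it takes 13 divisions to reduce to a base case of size 1. The algorithm makes 3 recursive calls at each level.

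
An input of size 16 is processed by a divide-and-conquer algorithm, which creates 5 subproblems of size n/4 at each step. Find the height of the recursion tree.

For divide and conquer with division factor 4:

Problem sizes at each level:
Level 0: 16
Level 1: 4
Level 2: 1

The root is level 0 and the size-1 base case is level 2 (the tree spans levels 0 through 2, i.e. 3 levels counting the root), so the depth is the number of divisions: log_4(16) = 2

The recursion tree depth is log_4(16) = 2. At each level, the problem size is divided by 4, so it takes 2 divisions to reduce to a base case of size 1. The algorithm makes 5 recursive calls at each level.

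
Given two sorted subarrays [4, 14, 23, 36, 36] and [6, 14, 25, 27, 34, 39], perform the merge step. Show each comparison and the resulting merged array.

Merging process:

Compare 4 vs 6: take 4 from left. Merged: [4]
Compare 14 vs 6: take 6 from right. Merged: [4, 6]
Compare 14 vs 14: take 14 from left. Merged: [4, 6, 14]
Compare 23 vs 14: take 14 from right. Merged: [4, 6, 14, 14]
Compare 23 vs 25: take 23 from left. Merged: [4, 6, 14, 14, 23]
Compare 36 vs 25: take 25 from right. Merged: [4, 6, 14, 14, 23, 25]
Compare 36 vs 27: take 27 from right. Merged: [4, 6, 14, 14, 23, 25, 27]
Compare 36 vs 34: take 34 from right. Merged: [4, 6, 14, 14, 23, 25, 27, 34]
Compare 36 vs 39: take 36 from left. Merged: [4, 6, 14, 14, 23, 25, 27, 34, 36]
Compare 36 vs 39: take 36 from left. Merged: [4, 6, 14, 14, 23, 25, 27, 34, 36, 36]
Append remaining from right: [39]. Merged: [4, 6, 14, 14, 23, 25, 27, 34, 36, 36, 39]

Final merged array: [4, 6, 14, 14, 23, 25, 27, 34, 36, 36, 39]
Total comparisons: 10

The merged array is [4, 6, 14, 14, 23, 25, 27, 34, 36, 36, 39], requiring 10 comparisons. The merge step runs in O(n) time where n is the total number of elements.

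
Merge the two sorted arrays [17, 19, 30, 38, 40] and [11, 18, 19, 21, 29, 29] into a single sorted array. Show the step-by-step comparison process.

Merging process:

Compare 17 vs 11: take 11 from right. Merged: [11]
Compare 17 vs 18: take 17 from left. Merged: [11, 17]
Compare 19 vs 18: take 18 from right. Merged: [11, 17, 18]
Compare 19 vs 19: take 19 from left. Merged: [11, 17, 18, 19]
Compare 30 vs 19: take 19 from right. Merged: [11, 17, 18, 19, 19]
Compare 30 vs 21: take 21 from right. Merged: [11, 17, 18, 19, 19, 21]
Compare 30 vs 29: take 29 from right. Merged: [11, 17, 18, 19, 19, 21, 29]
Compare 30 vs 29: take 29 from right. Merged: [11, 17, 18, 19, 19, 21, 29, 29]
Append remaining from left: [30, 38, 40]. Merged: [11, 17, 18, 19, 19, 21, 29, 29, 30, 38, 40]

Final merged array: [11, 17, 18, 19, 19, 21, 29, 29, 30, 38, 40]
Total comparisons: 8

The merged array is [11, 17, 18, 19, 19, 21, 29, 29, 30, 38, 40], requiring 8 comparisons. The merge step runs in O(n) time where n is the total number of elements.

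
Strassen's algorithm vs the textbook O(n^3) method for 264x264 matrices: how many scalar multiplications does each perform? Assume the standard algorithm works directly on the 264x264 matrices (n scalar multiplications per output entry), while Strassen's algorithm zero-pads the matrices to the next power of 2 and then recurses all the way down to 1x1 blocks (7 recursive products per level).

Matrix multiplication for 264x264 matrices:

Strassen's algorithm requires power-of-2 dimensions. Pad 264x264 to 512x512 (next power of 2).

Standard algorithm: 264^3 = 18399744 multiplications
Strassen's algorithm: 7^(log2(512)) = 7^9 = 40353607 multiplications
Difference: 18399744 - 40353607 = -21953863 (Strassen uses MORE here due to padding overhead — for small or just-over-power-of-2 n, padding can outweigh the per-level savings)

Standard: 18399744 multiplications (264^3). Strassen: 40353607 multiplications (7^9, after padding to 512x512). Strassen reduces 8 recursive multiplications to 7 at each level.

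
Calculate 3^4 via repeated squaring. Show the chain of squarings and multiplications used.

Computing 3^4 by squaring (build up from 3^1; each line after the first costs one multiplication):

3^1 = 3
3^2 = (3^1)^2 = 3^2 = 9
3^4 = (3^2)^2 = 9^2 = 81

Result: 81
Multiplications needed: 2 (2 lines after 3^1)

3^4 = 81. Using exponentiation by squaring, this requires 2 multiplications. The key idea: if the exponent is even, square the half-power; if odd, multiply by the base once.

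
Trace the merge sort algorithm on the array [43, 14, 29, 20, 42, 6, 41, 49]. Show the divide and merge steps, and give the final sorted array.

Merge sort trace:

Split: [43, 14, 29, 20, 42, 6, 41, 49] -> [43, 14, 29, 20] and [42, 6, 41, 49]
  Split: [43, 14, 29, 20] -> [43, 14] and [29, 20]
    Split: [43, 14] -> [43] and [14]
    Merge: [43] + [14] -> [14, 43]
    Split: [29, 20] -> [29] and [20]
    Merge: [29] + [20] -> [20, 29]
  Merge: [14, 43] + [20, 29] -> [14, 20, 29, 43]
  Split: [42, 6, 41, 49] -> [42, 6] and [41, 49]
    Split: [42, 6] -> [42] and [6]
    Merge: [42] + [6] -> [6, 42]
    Split: [41, 49] -> [41] and [49]
    Merge: [41] + [49] -> [41, 49]
  Merge: [6, 42] + [41, 49] -> [6, 41, 42, 49]
Merge: [14, 20, 29, 43] + [6, 41, 42, 49] -> [6, 14, 20, 29, 41, 42, 43, 49]

Final sorted array: [6, 14, 20, 29, 41, 42, 43, 49]

The merge sort proceeds by recursively splitting the array and merging sorted halves.
After all merges, the sorted array is [6, 14, 20, 29, 41, 42, 43, 49].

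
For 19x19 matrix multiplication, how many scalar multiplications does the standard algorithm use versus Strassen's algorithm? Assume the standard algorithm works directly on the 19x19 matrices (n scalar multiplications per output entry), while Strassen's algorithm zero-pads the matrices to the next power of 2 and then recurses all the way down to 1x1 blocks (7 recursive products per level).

Matrix multiplication for 19x19 matrices:

Strassen's algorithm requires power-of-2 dimensions. Pad 19x19 to 32x32 (next power of 2).

Standard algorithm: 19^3 = 6859 multiplications
Strassen's algorithm: 7^(log2(32)) = 7^5 = 16807 multiplications
Difference: 6859 - 16807 = -9948 (Strassen uses MORE here due to padding overhead — for small or just-over-power-of-2 n, padding can outweigh the per-level savings)

Standard: 6859 multiplications (19^3). Strassen: 16807 multiplications (7^5, after padding to 32x32). Strassen reduces 8 recursive multiplications to 7 at each level.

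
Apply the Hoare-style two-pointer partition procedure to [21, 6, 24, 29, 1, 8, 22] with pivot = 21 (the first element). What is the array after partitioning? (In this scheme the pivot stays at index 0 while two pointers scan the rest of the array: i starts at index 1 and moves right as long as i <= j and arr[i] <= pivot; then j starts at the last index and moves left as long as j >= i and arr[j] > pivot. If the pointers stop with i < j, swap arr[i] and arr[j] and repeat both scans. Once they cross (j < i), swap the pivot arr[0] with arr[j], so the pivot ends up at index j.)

Hoare-style two-pointer partition with pivot = 21:

Initial array: [21, 6, 24, 29, 1, 8, 22]

Pointers start at i = 1, j = 6.
i stops at index 2 (arr[2]=24 > 21), j stops at index 5 (arr[5]=8 <= 21): swap arr[2] and arr[5], array becomes [21, 6, 8, 29, 1, 24, 22]
i stops at index 3 (arr[3]=29 > 21), j stops at index 4 (arr[4]=1 <= 21): swap arr[3] and arr[4], array becomes [21, 6, 8, 1, 29, 24, 22]
i ends at 4, j ends at 3: the pointers have crossed (j < i), so scanning stops.

Swap pivot arr[0] with arr[3] to place pivot at position 3: [1, 6, 8, 21, 29, 24, 22]
Pivot position: 3

After partitioning with pivot 21, the array becomes [1, 6, 8, 21, 29, 24, 22]. The pivot is placed at index 3. All elements to the left of the pivot are <= 21, and all elements to the right are > 21.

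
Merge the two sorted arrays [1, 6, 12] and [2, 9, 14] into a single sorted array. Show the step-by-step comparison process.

Merging process:

Compare 1 vs 2: take 1 from left. Merged: [1]
Compare 6 vs 2: take 2 from right. Merged: [1, 2]
Compare 6 vs 9: take 6 from left. Merged: [1, 2, 6]
Compare 12 vs 9: take 9 from right. Merged: [1, 2, 6, 9]
Compare 12 vs 14: take 12 from left. Merged: [1, 2, 6, 9, 12]
Append remaining from right: [14]. Merged: [1, 2, 6, 9, 12, 14]

Final merged array: [1, 2, 6, 9, 12, 14]
Total comparisons: 5

The merged array is [1, 2, 6, 9, 12, 14], requiring 5 comparisons. The merge step runs in O(n) time where n is the total number of elements.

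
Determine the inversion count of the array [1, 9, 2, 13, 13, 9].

Finding inversions in [1, 9, 2, 13, 13, 9]:

(1, 2): arr[1]=9 > arr[2]=2
(3, 5): arr[3]=13 > arr[5]=9
(4, 5): arr[4]=13 > arr[5]=9

Total inversions: 3

The array has 3 inversion(s): (1,2), (3,5), (4,5). Each pair (i,j) satisfies i < j and arr[i] > arr[j].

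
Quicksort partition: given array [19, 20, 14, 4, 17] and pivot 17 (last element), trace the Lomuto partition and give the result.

Lomuto partition with pivot = 17:

Initial array: [19, 20, 14, 4, 17]

arr[0]=19 > 17: no swap
arr[1]=20 > 17: no swap
arr[2]=14 <= 17: swap with position 0, array becomes [14, 20, 19, 4, 17]
arr[3]=4 <= 17: swap with position 1, array becomes [14, 4, 19, 20, 17]

Place pivot at position 2: [14, 4, 17, 20, 19]
Pivot position: 2

After partitioning with pivot 17, the array becomes [14, 4, 17, 20, 19]. The pivot is placed at index 2. All elements to the left of the pivot are <= 17, and all elements to the right are > 17.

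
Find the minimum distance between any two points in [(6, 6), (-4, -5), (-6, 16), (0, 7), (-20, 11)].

Computing all pairwise distances among 5 points:

d((6, 6), (-4, -5)) = 14.8661
d((6, 6), (-6, 16)) = 15.6205
d((6, 6), (0, 7)) = 6.0828 <-- minimum
d((6, 6), (-20, 11)) = 26.4764
d((-4, -5), (-6, 16)) = 21.095
d((-4, -5), (0, 7)) = 12.6491
d((-4, -5), (-20, 11)) = 22.6274
d((-6, 16), (0, 7)) = 10.8167
d((-6, 16), (-20, 11)) = 14.8661
d((0, 7), (-20, 11)) = 20.3961

Closest pair: (6, 6) and (0, 7) with distance 6.0828

The closest pair is (6, 6) and (0, 7) with Euclidean distance 6.0828. For 5 points, brute-force pairwise comparison is shown above. For large n, the divide-and-conquer algorithm (sort by x, recurse on halves, check the dividing strip) achieves O(n log n).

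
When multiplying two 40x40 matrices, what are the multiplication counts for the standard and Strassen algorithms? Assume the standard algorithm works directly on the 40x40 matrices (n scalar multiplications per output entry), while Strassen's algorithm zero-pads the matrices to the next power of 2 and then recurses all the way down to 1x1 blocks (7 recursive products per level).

Matrix multiplication for 40x40 matrices:

Strassen's algorithm requires power-of-2 dimensions. Pad 40x40 to 64x64 (next power of 2).

Standard algorithm: 40^3 = 64000 multiplications
Strassen's algorithm: 7^(log2(64)) = 7^6 = 117649 multiplications
Difference: 64000 - 117649 = -53649 (Strassen uses MORE here due to padding overhead — for small or just-over-power-of-2 n, padding can outweigh the per-level savings)

Standard: 64000 multiplications (40^3). Strassen: 117649 multiplications (7^6, after padding to 64x64). Strassen reduces 8 recursive multiplications to 7 at each level.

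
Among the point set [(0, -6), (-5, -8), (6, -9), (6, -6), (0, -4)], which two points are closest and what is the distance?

Computing all pairwise distances among 5 points:

d((0, -6), (-5, -8)) = 5.3852
d((0, -6), (6, -9)) = 6.7082
d((0, -6), (6, -6)) = 6.0
d((0, -6), (0, -4)) = 2.0 <-- minimum
d((-5, -8), (6, -9)) = 11.0454
d((-5, -8), (6, -6)) = 11.1803
d((-5, -8), (0, -4)) = 6.4031
d((6, -9), (6, -6)) = 3.0
d((6, -9), (0, -4)) = 7.8102
d((6, -6), (0, -4)) = 6.3246

Closest pair: (0, -6) and (0, -4) with distance 2.0

The closest pair is (0, -6) and (0, -4) with Euclidean distance 2.0. For 5 points, brute-force pairwise comparison is shown above. For large n, the divide-and-conquer algorithm (sort by x, recurse on halves, check the dividing strip) achieves O(n log n).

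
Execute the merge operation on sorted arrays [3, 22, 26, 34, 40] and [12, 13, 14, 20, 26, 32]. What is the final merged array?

Merging process:

Compare 3 vs 12: take 3 from left. Merged: [3]
Compare 22 vs 12: take 12 from right. Merged: [3, 12]
Compare 22 vs 13: take 13 from right. Merged: [3, 12, 13]
Compare 22 vs 14: take 14 from right. Merged: [3, 12, 13, 14]
Compare 22 vs 20: take 20 from right. Merged: [3, 12, 13, 14, 20]
Compare 22 vs 26: take 22 from left. Merged: [3, 12, 13, 14, 20, 22]
Compare 26 vs 26: take 26 from left. Merged: [3, 12, 13, 14, 20, 22, 26]
Compare 34 vs 26: take 26 from right. Merged: [3, 12, 13, 14, 20, 22, 26, 26]
Compare 34 vs 32: take 32 from right. Merged: [3, 12, 13, 14, 20, 22, 26, 26, 32]
Append remaining from left: [34, 40]. Merged: [3, 12, 13, 14, 20, 22, 26, 26, 32, 34, 40]

Final merged array: [3, 12, 13, 14, 20, 22, 26, 26, 32, 34, 40]
Total comparisons: 9

The merged array is [3, 12, 13, 14, 20, 22, 26, 26, 32, 34, 40], requiring 9 comparisons. The merge step runs in O(n) time where n is the total number of elements.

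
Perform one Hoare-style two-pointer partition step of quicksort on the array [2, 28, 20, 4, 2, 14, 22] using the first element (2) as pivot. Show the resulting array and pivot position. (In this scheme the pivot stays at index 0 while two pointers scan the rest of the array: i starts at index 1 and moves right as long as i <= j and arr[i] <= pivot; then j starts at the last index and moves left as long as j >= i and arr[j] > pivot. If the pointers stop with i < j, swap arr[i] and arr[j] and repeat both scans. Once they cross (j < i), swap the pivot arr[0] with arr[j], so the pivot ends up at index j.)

Hoare-style two-pointer partition with pivot = 2:

Initial array: [2, 28, 20, 4, 2, 14, 22]

Pointers start at i = 1, j = 6.
i stops at index 1 (arr[1]=28 > 2), j stops at index 4 (arr[4]=2 <= 2): swap arr[1] and arr[4], array becomes [2, 2, 20, 4, 28, 14, 22]
i ends at 2, j ends at 1: the pointers have crossed (j < i), so scanning stops.

Swap pivot arr[0] with arr[1] to place pivot at position 1: [2, 2, 20, 4, 28, 14, 22]
Pivot position: 1

After partitioning with pivot 2, the array becomes [2, 2, 20, 4, 28, 14, 22]. The pivot is placed at index 1. All elements to the left of the pivot are <= 2, and all elements to the right are > 2.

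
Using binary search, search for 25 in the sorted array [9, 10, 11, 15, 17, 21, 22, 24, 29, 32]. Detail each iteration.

Binary search for 25 in [9, 10, 11, 15, 17, 21, 22, 24, 29, 32]:

lo=0, hi=9, mid=4, arr[mid]=17 -> 17 < 25, search right half
lo=5, hi=9, mid=7, arr[mid]=24 -> 24 < 25, search right half
lo=8, hi=9, mid=8, arr[mid]=29 -> 29 > 25, search left half
lo=8 > hi=7, target 25 not found

Binary search determines that 25 is not in the array after 3 comparisons. The search space was exhausted without finding the target.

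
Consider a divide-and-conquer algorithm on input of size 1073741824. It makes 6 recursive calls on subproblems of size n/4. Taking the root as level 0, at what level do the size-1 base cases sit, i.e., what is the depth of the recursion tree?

For divide and conquer with division factor 4:

Problem sizes at each level:
Level 0: 1073741824
Level 1: 268435456
Level 2: 67108864
Level 3: 16777216
Level 4: 4194304
Level 5: 1048576
Level 6: 262144
Level 7: 65536
Level 8: 16384
Level 9: 4096
Level 10: 1024
Level 11: 256
Level 12: 64
Level 13: 16
Level 14: 4
Level 15: 1

The root is level 0 and the size-1 base case is level 15 (the tree spans levels 0 through 15, i.e. 16 levels counting the root), so the depth is the number of divisions: log_4(1073741824) = 15

The recursion tree depth is log_4(1073741824) = 15. At each level, the problem size is divided by 4, so it takes 15 divisions to reduce to a base case of size 1. The algorithm makes 6 recursive calls at each level.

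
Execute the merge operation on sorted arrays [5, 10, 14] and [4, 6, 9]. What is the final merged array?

Merging process:

Compare 5 vs 4: take 4 from right. Merged: [4]
Compare 5 vs 6: take 5 from left. Merged: [4, 5]
Compare 10 vs 6: take 6 from right. Merged: [4, 5, 6]
Compare 10 vs 9: take 9 from right. Merged: [4, 5, 6, 9]
Append remaining from left: [10, 14]. Merged: [4, 5, 6, 9, 10, 14]

Final merged array: [4, 5, 6, 9, 10, 14]
Total comparisons: 4

The merged array is [4, 5, 6, 9, 10, 14], requiring 4 comparisons. The merge step runs in O(n) time where n is the total number of elements.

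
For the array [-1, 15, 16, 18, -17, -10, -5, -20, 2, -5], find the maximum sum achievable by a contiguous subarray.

Using Kadane's algorithm on [-1, 15, 16, 18, -17, -10, -5, -20, 2, -5]:

Scanning through the array:
Position 1 (value 15): max_ending_here = 15, max_so_far = 15
Position 2 (value 16): max_ending_here = 31, max_so_far = 31
Position 3 (value 18): max_ending_here = 49, max_so_far = 49
Position 4 (value -17): max_ending_here = 32, max_so_far = 49
Position 5 (value -10): max_ending_here = 22, max_so_far = 49
Position 6 (value -5): max_ending_here = 17, max_so_far = 49
Position 7 (value -20): max_ending_here = -3, max_so_far = 49
Position 8 (value 2): max_ending_here = 2, max_so_far = 49
Position 9 (value -5): max_ending_here = -3, max_so_far = 49

Maximum subarray: [15, 16, 18]
Maximum sum: 49

The maximum subarray is [15, 16, 18] with sum 49. This subarray runs from index 1 to index 3.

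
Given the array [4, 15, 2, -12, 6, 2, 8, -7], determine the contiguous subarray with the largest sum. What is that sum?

Using Kadane's algorithm on [4, 15, 2, -12, 6, 2, 8, -7]:

Scanning through the array:
Position 1 (value 15): max_ending_here = 19, max_so_far = 19
Position 2 (value 2): max_ending_here = 21, max_so_far = 21
Position 3 (value -12): max_ending_here = 9, max_so_far = 21
Position 4 (value 6): max_ending_here = 15, max_so_far = 21
Position 5 (value 2): max_ending_here = 17, max_so_far = 21
Position 6 (value 8): max_ending_here = 25, max_so_far = 25
Position 7 (value -7): max_ending_here = 18, max_so_far = 25

Maximum subarray: [4, 15, 2, -12, 6, 2, 8]
Maximum sum: 25

The maximum subarray is [4, 15, 2, -12, 6, 2, 8] with sum 25. This subarray runs from index 0 to index 6.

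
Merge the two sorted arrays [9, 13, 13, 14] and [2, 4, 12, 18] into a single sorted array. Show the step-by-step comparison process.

Merging process:

Compare 9 vs 2: take 2 from right. Merged: [2]
Compare 9 vs 4: take 4 from right. Merged: [2, 4]
Compare 9 vs 12: take 9 from left. Merged: [2, 4, 9]
Compare 13 vs 12: take 12 from right. Merged: [2, 4, 9, 12]
Compare 13 vs 18: take 13 from left. Merged: [2, 4, 9, 12, 13]
Compare 13 vs 18: take 13 from left. Merged: [2, 4, 9, 12, 13, 13]
Compare 14 vs 18: take 14 from left. Merged: [2, 4, 9, 12, 13, 13, 14]
Append remaining from right: [18]. Merged: [2, 4, 9, 12, 13, 13, 14, 18]

Final merged array: [2, 4, 9, 12, 13, 13, 14, 18]
Total comparisons: 7

The merged array is [2, 4, 9, 12, 13, 13, 14, 18], requiring 7 comparisons. The merge step runs in O(n) time where n is the total number of elements.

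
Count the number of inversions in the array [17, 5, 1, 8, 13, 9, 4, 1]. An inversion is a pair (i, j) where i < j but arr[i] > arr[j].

Finding inversions in [17, 5, 1, 8, 13, 9, 4, 1]:

(0, 1): arr[0]=17 > arr[1]=5
(0, 2): arr[0]=17 > arr[2]=1
(0, 3): arr[0]=17 > arr[3]=8
(0, 4): arr[0]=17 > arr[4]=13
(0, 5): arr[0]=17 > arr[5]=9
(0, 6): arr[0]=17 > arr[6]=4
(0, 7): arr[0]=17 > arr[7]=1
(1, 2): arr[1]=5 > arr[2]=1
(1, 6): arr[1]=5 > arr[6]=4
(1, 7): arr[1]=5 > arr[7]=1
(3, 6): arr[3]=8 > arr[6]=4
(3, 7): arr[3]=8 > arr[7]=1
(4, 5): arr[4]=13 > arr[5]=9
(4, 6): arr[4]=13 > arr[6]=4
(4, 7): arr[4]=13 > arr[7]=1
(5, 6): arr[5]=9 > arr[6]=4
(5, 7): arr[5]=9 > arr[7]=1
(6, 7): arr[6]=4 > arr[7]=1

Total inversions: 18

The array has 18 inversion(s): (0,1), (0,2), (0,3), (0,4), (0,5), (0,6), (0,7), (1,2), (1,6), (1,7), (3,6), (3,7), (4,5), (4,6), (4,7), (5,6), (5,7), (6,7). Each pair (i,j) satisfies i < j and arr[i] > arr[j].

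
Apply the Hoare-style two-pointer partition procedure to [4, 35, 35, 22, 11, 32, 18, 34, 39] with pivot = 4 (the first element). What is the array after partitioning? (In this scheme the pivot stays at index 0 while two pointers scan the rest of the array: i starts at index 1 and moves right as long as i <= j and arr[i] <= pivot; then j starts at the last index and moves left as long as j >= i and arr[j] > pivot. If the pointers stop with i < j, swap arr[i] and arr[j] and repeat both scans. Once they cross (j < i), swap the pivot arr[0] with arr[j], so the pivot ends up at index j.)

Hoare-style two-pointer partition with pivot = 4:

Initial array: [4, 35, 35, 22, 11, 32, 18, 34, 39]

Pointers start at i = 1, j = 8.
i ends at 1, j ends at 0: the pointers have crossed (j < i), so scanning stops.

j = 0, so swapping arr[0] with arr[j] leaves the pivot at position 0: [4, 35, 35, 22, 11, 32, 18, 34, 39]
Pivot position: 0

After partitioning with pivot 4, the array becomes [4, 35, 35, 22, 11, 32, 18, 34, 39]. The pivot is placed at index 0. All elements to the left of the pivot are <= 4, and all elements to the right are > 4.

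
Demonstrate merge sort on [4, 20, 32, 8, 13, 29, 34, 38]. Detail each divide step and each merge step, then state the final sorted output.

Merge sort trace:

Split: [4, 20, 32, 8, 13, 29, 34, 38] -> [4, 20, 32, 8] and [13, 29, 34, 38]
  Split: [4, 20, 32, 8] -> [4, 20] and [32, 8]
    Split: [4, 20] -> [4] and [20]
    Merge: [4] + [20] -> [4, 20]
    Split: [32, 8] -> [32] and [8]
    Merge: [32] + [8] -> [8, 32]
  Merge: [4, 20] + [8, 32] -> [4, 8, 20, 32]
  Split: [13, 29, 34, 38] -> [13, 29] and [34, 38]
    Split: [13, 29] -> [13] and [29]
    Merge: [13] + [29] -> [13, 29]
    Split: [34, 38] -> [34] and [38]
    Merge: [34] + [38] -> [34, 38]
  Merge: [13, 29] + [34, 38] -> [13, 29, 34, 38]
Merge: [4, 8, 20, 32] + [13, 29, 34, 38] -> [4, 8, 13, 20, 29, 32, 34, 38]

Final sorted array: [4, 8, 13, 20, 29, 32, 34, 38]

The merge sort proceeds by recursively splitting the array and merging sorted halves.
After all merges, the sorted array is [4, 8, 13, 20, 29, 32, 34, 38].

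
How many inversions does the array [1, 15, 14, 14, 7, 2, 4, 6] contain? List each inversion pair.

Finding inversions in [1, 15, 14, 14, 7, 2, 4, 6]:

(1, 2): arr[1]=15 > arr[2]=14
(1, 3): arr[1]=15 > arr[3]=14
(1, 4): arr[1]=15 > arr[4]=7
(1, 5): arr[1]=15 > arr[5]=2
(1, 6): arr[1]=15 > arr[6]=4
(1, 7): arr[1]=15 > arr[7]=6
(2, 4): arr[2]=14 > arr[4]=7
(2, 5): arr[2]=14 > arr[5]=2
(2, 6): arr[2]=14 > arr[6]=4
(2, 7): arr[2]=14 > arr[7]=6
(3, 4): arr[3]=14 > arr[4]=7
(3, 5): arr[3]=14 > arr[5]=2
(3, 6): arr[3]=14 > arr[6]=4
(3, 7): arr[3]=14 > arr[7]=6
(4, 5): arr[4]=7 > arr[5]=2
(4, 6): arr[4]=7 > arr[6]=4
(4, 7): arr[4]=7 > arr[7]=6

Total inversions: 17

The array has 17 inversion(s): (1,2), (1,3), (1,4), (1,5), (1,6), (1,7), (2,4), (2,5), (2,6), (2,7), (3,4), (3,5), (3,6), (3,7), (4,5), (4,6), (4,7). Each pair (i,j) satisfies i < j and arr[i] > arr[j].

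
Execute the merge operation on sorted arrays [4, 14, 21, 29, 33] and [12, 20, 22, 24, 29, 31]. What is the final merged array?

Merging process:

Compare 4 vs 12: take 4 from left. Merged: [4]
Compare 14 vs 12: take 12 from right. Merged: [4, 12]
Compare 14 vs 20: take 14 from left. Merged: [4, 12, 14]
Compare 21 vs 20: take 20 from right. Merged: [4, 12, 14, 20]
Compare 21 vs 22: take 21 from left. Merged: [4, 12, 14, 20, 21]
Compare 29 vs 22: take 22 from right. Merged: [4, 12, 14, 20, 21, 22]
Compare 29 vs 24: take 24 from right. Merged: [4, 12, 14, 20, 21, 22, 24]
Compare 29 vs 29: take 29 from left. Merged: [4, 12, 14, 20, 21, 22, 24, 29]
Compare 33 vs 29: take 29 from right. Merged: [4, 12, 14, 20, 21, 22, 24, 29, 29]
Compare 33 vs 31: take 31 from right. Merged: [4, 12, 14, 20, 21, 22, 24, 29, 29, 31]
Append remaining from left: [33]. Merged: [4, 12, 14, 20, 21, 22, 24, 29, 29, 31, 33]

Final merged array: [4, 12, 14, 20, 21, 22, 24, 29, 29, 31, 33]
Total comparisons: 10

The merged array is [4, 12, 14, 20, 21, 22, 24, 29, 29, 31, 33], requiring 10 comparisons. The merge step runs in O(n) time where n is the total number of elements.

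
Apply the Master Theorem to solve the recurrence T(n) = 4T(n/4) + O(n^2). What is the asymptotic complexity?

Master Theorem for T(n) = 4T(n/4) + O(n^2):

a = 4, b = 4, c = 2
log_b(a) = log_4(4) = 1.0000

Case 3: c = 2 > log_4(4) = 1.0000
T(n) = O(n^2) = O(n^2)

For T(n) = 4T(n/4) + O(n^2): log_4(4) = 1.0000. This is Case 3 of the Master Theorem (c > log_b(a), work dominated by root), giving O(n^2).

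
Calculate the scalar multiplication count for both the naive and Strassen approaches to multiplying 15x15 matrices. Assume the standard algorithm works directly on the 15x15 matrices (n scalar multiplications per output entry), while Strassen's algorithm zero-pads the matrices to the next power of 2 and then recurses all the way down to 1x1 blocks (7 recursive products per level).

Matrix multiplication for 15x15 matrices:

Strassen's algorithm requires power-of-2 dimensions. Pad 15x15 to 16x16 (next power of 2).

Standard algorithm: 15^3 = 3375 multiplications
Strassen's algorithm: 7^(log2(16)) = 7^4 = 2401 multiplications
Savings: 3375 - 2401 = 974 multiplications

Standard: 3375 multiplications (15^3). Strassen: 2401 multiplications (7^4, after padding to 16x16). Strassen reduces 8 recursive multiplications to 7 at each level.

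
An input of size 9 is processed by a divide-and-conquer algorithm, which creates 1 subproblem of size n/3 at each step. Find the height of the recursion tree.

For divide and conquer with division factor 3:

Problem sizes at each level:
Level 0: 9
Level 1: 3
Level 2: 1

The root is level 0 and the size-1 base case is level 2 (the tree spans levels 0 through 2, i.e. 3 levels counting the root), so the depth is the number of divisions: log_3(9) = 2

The recursion tree depth is log_3(9) = 2. At each level, the problem size is divided by 3, so it takes 2 divisions to reduce to a base case of size 1. The algorithm makes 1 recursive call at each level.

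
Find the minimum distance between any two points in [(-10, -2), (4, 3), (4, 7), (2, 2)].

Computing all pairwise distances among 4 points:

d((-10, -2), (4, 3)) = 14.8661
d((-10, -2), (4, 7)) = 16.6433
d((-10, -2), (2, 2)) = 12.6491
d((4, 3), (4, 7)) = 4.0
d((4, 3), (2, 2)) = 2.2361 <-- minimum
d((4, 7), (2, 2)) = 5.3852

Closest pair: (4, 3) and (2, 2) with distance 2.2361

The closest pair is (4, 3) and (2, 2) with Euclidean distance 2.2361. For 4 points, brute-force pairwise comparison is shown above. For large n, the divide-and-conquer algorithm (sort by x, recurse on halves, check the dividing strip) achieves O(n log n).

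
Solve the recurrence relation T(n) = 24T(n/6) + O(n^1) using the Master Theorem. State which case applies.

Master Theorem for T(n) = 24T(n/6) + O(n^1):

a = 24, b = 6, c = 1
log_b(a) = log_6(24) = 1.7737

Case 1: c = 1 < log_6(24) = 1.7737
T(n) = O(n^(log_6 24))

For T(n) = 24T(n/6) + O(n^1): log_6(24) = 1.7737. This is Case 1 of the Master Theorem (c < log_b(a), work dominated by leaves), giving O(n^(log_6 24)).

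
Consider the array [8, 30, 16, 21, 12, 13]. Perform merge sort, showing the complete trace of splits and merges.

Merge sort trace:

Split: [8, 30, 16, 21, 12, 13] -> [8, 30, 16] and [21, 12, 13]
  Split: [8, 30, 16] -> [8] and [30, 16]
    Split: [30, 16] -> [30] and [16]
    Merge: [30] + [16] -> [16, 30]
  Merge: [8] + [16, 30] -> [8, 16, 30]
  Split: [21, 12, 13] -> [21] and [12, 13]
    Split: [12, 13] -> [12] and [13]
    Merge: [12] + [13] -> [12, 13]
  Merge: [21] + [12, 13] -> [12, 13, 21]
Merge: [8, 16, 30] + [12, 13, 21] -> [8, 12, 13, 16, 21, 30]

Final sorted array: [8, 12, 13, 16, 21, 30]

The merge sort proceeds by recursively splitting the array and merging sorted halves.
After all merges, the sorted array is [8, 12, 13, 16, 21, 30].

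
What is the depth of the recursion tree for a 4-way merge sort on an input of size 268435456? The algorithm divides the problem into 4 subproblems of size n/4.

For divide and conquer with division factor 4:

Problem sizes at each level:
Level 0: 268435456
Level 1: 67108864
Level 2: 16777216
Level 3: 4194304
Level 4: 1048576
Level 5: 262144
Level 6: 65536
Level 7: 16384
Level 8: 4096
Level 9: 1024
Level 10: 256
Level 11: 64
Level 12: 16
Level 13: 4
Level 14: 1

The root is level 0 and the size-1 base case is level 14 (the tree spans levels 0 through 14, i.e. 15 levels counting the root), so the depth is the number of divisions: log_4(268435456) = 14

The recursion tree depth is log_4(268435456) = 14. At each level, the problem size is divided by 4, so it takes 14 divisions to reduce to a base case of size 1. The algorithm makes 4 recursive calls at each level.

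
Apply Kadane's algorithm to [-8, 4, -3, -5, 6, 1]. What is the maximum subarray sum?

Using Kadane's algorithm on [-8, 4, -3, -5, 6, 1]:

Scanning through the array:
Position 1 (value 4): max_ending_here = 4, max_so_far = 4
Position 2 (value -3): max_ending_here = 1, max_so_far = 4
Position 3 (value -5): max_ending_here = -4, max_so_far = 4
Position 4 (value 6): max_ending_here = 6, max_so_far = 6
Position 5 (value 1): max_ending_here = 7, max_so_far = 7

Maximum subarray: [6, 1]
Maximum sum: 7

The maximum subarray is [6, 1] with sum 7. This subarray runs from index 4 to index 5.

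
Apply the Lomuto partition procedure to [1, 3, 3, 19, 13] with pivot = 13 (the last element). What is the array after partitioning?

Lomuto partition with pivot = 13:

Initial array: [1, 3, 3, 19, 13]

arr[0]=1 <= 13: swap with position 0, array becomes [1, 3, 3, 19, 13]
arr[1]=3 <= 13: swap with position 1, array becomes [1, 3, 3, 19, 13]
arr[2]=3 <= 13: swap with position 2, array becomes [1, 3, 3, 19, 13]
arr[3]=19 > 13: no swap

Place pivot at position 3: [1, 3, 3, 13, 19]
Pivot position: 3

After partitioning with pivot 13, the array becomes [1, 3, 3, 13, 19]. The pivot is placed at index 3. All elements to the left of the pivot are <= 13, and all elements to the right are > 13.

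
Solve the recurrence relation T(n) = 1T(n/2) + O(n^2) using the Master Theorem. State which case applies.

Master Theorem for T(n) = 1T(n/2) + O(n^2):

a = 1, b = 2, c = 2
log_b(a) = log_2(1) = 0.0000

Case 3: c = 2 > log_2(1) = 0.0000
T(n) = O(n^2) = O(n^2)

For T(n) = 1T(n/2) + O(n^2): log_2(1) = 0.0000. This is Case 3 of the Master Theorem (c > log_b(a), work dominated by root), giving O(n^2).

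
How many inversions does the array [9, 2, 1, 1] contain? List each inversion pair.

Finding inversions in [9, 2, 1, 1]:

(0, 1): arr[0]=9 > arr[1]=2
(0, 2): arr[0]=9 > arr[2]=1
(0, 3): arr[0]=9 > arr[3]=1
(1, 2): arr[1]=2 > arr[2]=1
(1, 3): arr[1]=2 > arr[3]=1

Total inversions: 5

The array has 5 inversion(s): (0,1), (0,2), (0,3), (1,2), (1,3). Each pair (i,j) satisfies i < j and arr[i] > arr[j].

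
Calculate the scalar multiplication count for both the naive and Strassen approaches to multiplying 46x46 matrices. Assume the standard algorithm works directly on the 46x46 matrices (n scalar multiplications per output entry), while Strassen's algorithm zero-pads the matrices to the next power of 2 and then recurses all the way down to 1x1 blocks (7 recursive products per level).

Matrix multiplication for 46x46 matrices:

Strassen's algorithm requires power-of-2 dimensions. Pad 46x46 to 64x64 (next power of 2).

Standard algorithm: 46^3 = 97336 multiplications
Strassen's algorithm: 7^(log2(64)) = 7^6 = 117649 multiplications
Difference: 97336 - 117649 = -20313 (Strassen uses MORE here due to padding overhead — for small or just-over-power-of-2 n, padding can outweigh the per-level savings)

Standard: 97336 multiplications (46^3). Strassen: 117649 multiplications (7^6, after padding to 64x64). Strassen reduces 8 recursive multiplications to 7 at each level.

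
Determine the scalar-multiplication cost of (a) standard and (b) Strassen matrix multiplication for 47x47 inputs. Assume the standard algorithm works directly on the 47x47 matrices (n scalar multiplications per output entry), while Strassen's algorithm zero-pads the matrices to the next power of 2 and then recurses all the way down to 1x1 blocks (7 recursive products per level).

Matrix multiplication for 47x47 matrices:

Strassen's algorithm requires power-of-2 dimensions. Pad 47x47 to 64x64 (next power of 2).

Standard algorithm: 47^3 = 103823 multiplications
Strassen's algorithm: 7^(log2(64)) = 7^6 = 117649 multiplications
Difference: 103823 - 117649 = -13826 (Strassen uses MORE here due to padding overhead — for small or just-over-power-of-2 n, padding can outweigh the per-level savings)

Standard: 103823 multiplications (47^3). Strassen: 117649 multiplications (7^6, after padding to 64x64). Strassen reduces 8 recursive multiplications to 7 at each level.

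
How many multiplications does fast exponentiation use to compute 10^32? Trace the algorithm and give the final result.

Computing 10^32 by squaring (build up from 10^1; each line after the first costs one multiplication):

10^1 = 10
10^2 = (10^1)^2 = 10^2 = 100
10^4 = (10^2)^2 = 100^2 = 10000
10^8 = (10^4)^2 = 10000^2 = 100000000
10^16 = (10^8)^2 = 100000000^2 = 10000000000000000
10^32 = (10^16)^2 = 10000000000000000^2 = 100000000000000000000000000000000

Result: 100000000000000000000000000000000
Multiplications needed: 5 (5 lines after 10^1)

10^32 = 100000000000000000000000000000000. Using exponentiation by squaring, this requires 5 multiplications. The key idea: if the exponent is even, square the half-power; if odd, multiply by the base once.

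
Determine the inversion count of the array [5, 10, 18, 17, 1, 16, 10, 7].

Finding inversions in [5, 10, 18, 17, 1, 16, 10, 7]:

(0, 4): arr[0]=5 > arr[4]=1
(1, 4): arr[1]=10 > arr[4]=1
(1, 7): arr[1]=10 > arr[7]=7
(2, 3): arr[2]=18 > arr[3]=17
(2, 4): arr[2]=18 > arr[4]=1
(2, 5): arr[2]=18 > arr[5]=16
(2, 6): arr[2]=18 > arr[6]=10
(2, 7): arr[2]=18 > arr[7]=7
(3, 4): arr[3]=17 > arr[4]=1
(3, 5): arr[3]=17 > arr[5]=16
(3, 6): arr[3]=17 > arr[6]=10
(3, 7): arr[3]=17 > arr[7]=7
(5, 6): arr[5]=16 > arr[6]=10
(5, 7): arr[5]=16 > arr[7]=7
(6, 7): arr[6]=10 > arr[7]=7

Total inversions: 15

The array has 15 inversion(s): (0,4), (1,4), (1,7), (2,3), (2,4), (2,5), (2,6), (2,7), (3,4), (3,5), (3,6), (3,7), (5,6), (5,7), (6,7). Each pair (i,j) satisfies i < j and arr[i] > arr[j].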